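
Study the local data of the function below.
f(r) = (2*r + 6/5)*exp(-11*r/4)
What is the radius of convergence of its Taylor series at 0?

The radius of convergence is infinite.

The factor exp(-11*r/4) is entire and contributes no finite singular point.
The polynomial part has no poles.
No finite singular points: the Taylor series at 0 converges everywhere.


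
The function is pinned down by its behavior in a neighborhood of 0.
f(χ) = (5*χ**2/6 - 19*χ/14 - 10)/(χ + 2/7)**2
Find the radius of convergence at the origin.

The radius of convergence is 2/7.

Denominator factor (χ + 2/7)^2: pole of order 2 at -2/7, modulus 2/7.
The radius of convergence is the smallest modulus among the singular points: 2/7.


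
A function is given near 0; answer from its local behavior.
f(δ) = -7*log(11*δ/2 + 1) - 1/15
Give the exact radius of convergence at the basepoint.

The radius of convergence is 2/11.

Branch term (-7)*log(1 - δ/(-2/11)): its argument vanishes at δ = -2/11, a logarithmic branch point, modulus 2/11.
The radius of convergence is the smallest modulus among the singular points: 2/11.


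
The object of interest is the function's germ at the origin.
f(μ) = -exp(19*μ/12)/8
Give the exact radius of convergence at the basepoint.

The radius of convergence is infinite.

The factor exp(19*μ/12) is entire and contributes no finite singular point.
The polynomial part has no poles.
No finite singular points: the Taylor series at 0 converges everywhere.


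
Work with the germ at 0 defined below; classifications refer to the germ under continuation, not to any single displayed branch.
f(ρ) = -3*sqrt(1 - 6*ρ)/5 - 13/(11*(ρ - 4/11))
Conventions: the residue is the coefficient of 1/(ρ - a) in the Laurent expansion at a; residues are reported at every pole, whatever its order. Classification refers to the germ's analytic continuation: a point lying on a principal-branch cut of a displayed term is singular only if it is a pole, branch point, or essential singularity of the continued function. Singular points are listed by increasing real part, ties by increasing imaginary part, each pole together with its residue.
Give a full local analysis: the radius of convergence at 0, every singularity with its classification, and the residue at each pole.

Denominator factor (ρ - 4/11): pole of order 1 at 4/11, modulus 4/11.
Branch term (-3/5)*sqrt(1 - ρ/(1/6)): its argument vanishes at ρ = 1/6, a square-root branch point, modulus 1/6.
The radius of convergence is the smallest modulus among the singular points: 1/6.
The branch term is analytic at 4/11 and contributes nothing to the residue; only the rational part matters.
At the order-1 pole 4/11 set g(ρ) = (ρ - (4/11))*(rational part) = -13/11.
Simple pole: residue = g(a) at a = 4/11, which is -13/11.
List the singular points by increasing real part (a conjugate pair: the negative imaginary part first).

Radius of convergence at 0: 1/6.
At 1/6: an algebraic (square-root) branch point.
At 4/11: a pole of order 1; residue -13/11.


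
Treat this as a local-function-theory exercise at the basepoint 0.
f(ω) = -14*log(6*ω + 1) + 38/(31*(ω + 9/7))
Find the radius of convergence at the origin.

Denominator factor (ω + 9/7): pole of order 1 at -9/7, modulus 9/7.
Branch term (-14)*log(1 - ω/(-1/6)): its argument vanishes at ω = -1/6, a logarithmic branch point, modulus 1/6.
The radius of convergence is the smallest modulus among the singular points: 1/6.

The radius of convergence is 1/6.


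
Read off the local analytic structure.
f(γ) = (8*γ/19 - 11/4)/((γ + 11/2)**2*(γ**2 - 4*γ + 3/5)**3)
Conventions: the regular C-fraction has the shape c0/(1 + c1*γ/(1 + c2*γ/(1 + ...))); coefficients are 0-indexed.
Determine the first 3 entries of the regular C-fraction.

Taylor coefficients (expand at 0): a_0 = -125/297, a_1 = -509000/62073, a_2 = -216812875/2048409.
c0 = a_0 = -125/297. Peel one level at a time: if S = 1 + c*γ/S' with S'(0) = 1, then c is the γ-coefficient of S and S' = c*γ/(S - 1).
S_1 = c0/f = 1 + (-4072/209)*γ + (16787995/131043)*γ^2 + ...; c1 = -4072/209.
S_2 = c1*γ/(S_1 - 1) = 1 + (16787995/2553144)*γ + ...; c2 = 16787995/2553144.

The regular C-fraction coefficients are [-125/297, -4072/209, 16787995/2553144].


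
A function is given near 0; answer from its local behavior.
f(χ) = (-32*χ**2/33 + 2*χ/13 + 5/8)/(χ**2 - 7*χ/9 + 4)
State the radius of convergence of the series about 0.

The radius of convergence is 2.

Denominator factor (χ**2 - 7*χ/9 + 4): discriminant -1247/81, complex-conjugate roots (7/18) + ((1/18)*sqrt(1247))*i and (7/18) - ((1/18)*sqrt(1247))*i; poles of order 1, moduli 2 and 2.
The radius of convergence is the smallest modulus among the singular points: 2.


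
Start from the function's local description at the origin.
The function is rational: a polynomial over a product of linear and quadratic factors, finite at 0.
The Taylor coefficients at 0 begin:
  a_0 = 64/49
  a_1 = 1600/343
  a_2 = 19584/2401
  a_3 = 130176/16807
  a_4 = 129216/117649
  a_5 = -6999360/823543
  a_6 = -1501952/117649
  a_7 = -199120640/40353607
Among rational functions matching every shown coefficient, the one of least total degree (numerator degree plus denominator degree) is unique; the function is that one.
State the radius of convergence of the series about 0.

No rational of total degree below 5 reproduces all 8 coefficients; solving the [0/5] Pade equations on them gives f(ν) = -1/((ν - 1)*(ν**2 - 9*ν/8 + 7/8)**2), whose expansion matches every shown term.
Denominator factor (ν - 1): pole of order 1 at 1, modulus 1.
Denominator factor (ν**2 - 9*ν/8 + 7/8)^2: discriminant -143/64, complex-conjugate roots (9/16) + ((1/16)*sqrt(143))*i and (9/16) - ((1/16)*sqrt(143))*i; poles of order 2, moduli (1/4)*sqrt(14) and (1/4)*sqrt(14).
The radius of convergence is the smallest modulus among the singular points: (1/4)*sqrt(14).

The radius of convergence is (1/4)*sqrt(14).


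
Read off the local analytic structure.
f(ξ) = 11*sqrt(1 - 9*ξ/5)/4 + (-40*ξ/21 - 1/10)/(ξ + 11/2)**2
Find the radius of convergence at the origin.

Denominator factor (ξ + 11/2)^2: pole of order 2 at -11/2, modulus 11/2.
Branch term (11/4)*sqrt(1 - ξ/(5/9)): its argument vanishes at ξ = 5/9, a square-root branch point, modulus 5/9.
The radius of convergence is the smallest modulus among the singular points: 5/9.

The radius of convergence is 5/9.


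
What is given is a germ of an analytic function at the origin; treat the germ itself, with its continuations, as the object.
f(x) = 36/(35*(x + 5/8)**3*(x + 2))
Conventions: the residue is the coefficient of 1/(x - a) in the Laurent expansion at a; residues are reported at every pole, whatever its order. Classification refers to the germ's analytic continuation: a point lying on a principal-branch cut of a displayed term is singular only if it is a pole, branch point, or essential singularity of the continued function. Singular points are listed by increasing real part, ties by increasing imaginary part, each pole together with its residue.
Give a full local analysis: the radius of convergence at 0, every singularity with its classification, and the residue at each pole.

Denominator factor (x + 5/8)^3: pole of order 3 at -5/8, modulus 5/8.
Denominator factor (x + 2): pole of order 1 at -2, modulus 2.
The radius of convergence is the smallest modulus among the singular points: 5/8.
At the order-1 pole -2 set g(x) = (x - (-2))*f(x) = 36/(35*(x + 5/8)**3).
Simple pole: residue = g(a) at a = -2, which is -18432/46585.
At the order-3 pole -5/8 set g(x) = (x - (-5/8))^3*f(x) = 36/(35*(x + 2)).
Order-3 pole: residue = g''(a)/2; g''(-5/8) = 36864/46585, so the residue is 18432/46585.
List the singular points by increasing real part (a conjugate pair: the negative imaginary part first).

Radius of convergence at 0: 5/8.
At -2: a pole of order 1; residue -18432/46585.
At -5/8: a pole of order 3; residue 18432/46585.


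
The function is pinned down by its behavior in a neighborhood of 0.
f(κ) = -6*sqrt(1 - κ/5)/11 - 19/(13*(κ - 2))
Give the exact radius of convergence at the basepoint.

Denominator factor (κ - 2): pole of order 1 at 2, modulus 2.
Branch term (-6/11)*sqrt(1 - κ/(5)): its argument vanishes at κ = 5, a square-root branch point, modulus 5.
The radius of convergence is the smallest modulus among the singular points: 2.

The radius of convergence is 2.


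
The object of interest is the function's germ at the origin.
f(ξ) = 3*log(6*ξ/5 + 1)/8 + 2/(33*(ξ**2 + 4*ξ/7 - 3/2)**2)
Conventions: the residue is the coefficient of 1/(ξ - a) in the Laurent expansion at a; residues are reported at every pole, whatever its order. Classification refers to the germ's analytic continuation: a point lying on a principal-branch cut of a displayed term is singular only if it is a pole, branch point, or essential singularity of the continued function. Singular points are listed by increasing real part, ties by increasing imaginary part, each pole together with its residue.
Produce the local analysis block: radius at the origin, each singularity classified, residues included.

Denominator factor (ξ**2 + 4*ξ/7 - 3/2)^2: discriminant 310/49, real irrational roots -2/7 + (1/14)*sqrt(310) and -2/7 - (1/14)*sqrt(310); poles of order 2, moduli -2/7 + (1/14)*sqrt(310) and 2/7 + (1/14)*sqrt(310).
Branch term (3/8)*log(1 - ξ/(-5/6)): its argument vanishes at ξ = -5/6, a logarithmic branch point, modulus 5/6.
The radius of convergence is the smallest modulus among the singular points: 5/6.
The branch term is analytic at -2/7 - (1/14)*sqrt(310) and contributes nothing to the residue; only the rational part matters.
The factor ξ**2 + 4*ξ/7 - 3/2 splits as (ξ - a)(ξ - a') with a = -2/7 - (1/14)*sqrt(310), a' = -2/7 + (1/14)*sqrt(310). At the order-2 pole a set g(ξ) = (ξ - a)^2*(rational part) = [2/33] / (ξ - a')^2.
Order-2 pole: residue = g'(a); g'(-2/7 - (1/14)*sqrt(310)) = (343/792825)*sqrt(310), so the residue is (343/792825)*sqrt(310).
The branch term is analytic at -2/7 + (1/14)*sqrt(310) and contributes nothing to the residue; only the rational part matters.
The factor ξ**2 + 4*ξ/7 - 3/2 splits as (ξ - a)(ξ - a') with a = -2/7 + (1/14)*sqrt(310), a' = -2/7 - (1/14)*sqrt(310). At the order-2 pole a set g(ξ) = (ξ - a)^2*(rational part) = [2/33] / (ξ - a')^2.
Order-2 pole: residue = g'(a); g'(-2/7 + (1/14)*sqrt(310)) = -(343/792825)*sqrt(310), so the residue is -(343/792825)*sqrt(310).
List the singular points by increasing real part (a conjugate pair: the negative imaginary part first).

Radius of convergence at 0: 5/6.
At -2/7 - (1/14)*sqrt(310): a pole of order 2; residue (343/792825)*sqrt(310).
At -5/6: a logarithmic branch point.
At -2/7 + (1/14)*sqrt(310): a pole of order 2; residue -(343/792825)*sqrt(310).


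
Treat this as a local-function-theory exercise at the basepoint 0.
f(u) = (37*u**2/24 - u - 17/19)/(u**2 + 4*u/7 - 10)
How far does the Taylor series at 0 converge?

Denominator factor (u**2 + 4*u/7 - 10): discriminant 1976/49, real irrational roots -2/7 + (1/7)*sqrt(494) and -2/7 - (1/7)*sqrt(494); poles of order 1, moduli -2/7 + (1/7)*sqrt(494) and 2/7 + (1/7)*sqrt(494).
The radius of convergence is the smallest modulus among the singular points: -2/7 + (1/7)*sqrt(494).

The radius of convergence is -2/7 + (1/7)*sqrt(494).


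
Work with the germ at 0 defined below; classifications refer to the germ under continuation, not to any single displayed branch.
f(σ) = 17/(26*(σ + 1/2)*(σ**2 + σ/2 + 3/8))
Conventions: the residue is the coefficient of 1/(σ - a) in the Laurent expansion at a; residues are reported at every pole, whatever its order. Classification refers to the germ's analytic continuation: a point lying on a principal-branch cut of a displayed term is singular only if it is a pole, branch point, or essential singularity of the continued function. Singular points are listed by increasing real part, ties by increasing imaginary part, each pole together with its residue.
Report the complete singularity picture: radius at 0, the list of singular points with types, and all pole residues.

Radius of convergence at 0: 1/2.
At -1/2: a pole of order 1; residue 68/39.
At (-1/4) - ((1/4)*sqrt(5))*i: a pole of order 1; residue (-34/39) + ((34/195)*sqrt(5))*i.
At (-1/4) + ((1/4)*sqrt(5))*i: a pole of order 1; residue (-34/39) - ((34/195)*sqrt(5))*i.

Denominator factor (σ**2 + σ/2 + 3/8): discriminant -5/4, complex-conjugate roots (-1/4) + ((1/4)*sqrt(5))*i and (-1/4) - ((1/4)*sqrt(5))*i; poles of order 1, moduli (1/4)*sqrt(6) and (1/4)*sqrt(6).
Denominator factor (σ + 1/2): pole of order 1 at -1/2, modulus 1/2.
The radius of convergence is the smallest modulus among the singular points: 1/2.
At the order-1 pole -1/2 set g(σ) = (σ - (-1/2))*f(σ) = 17/(26*(σ**2 + σ/2 + 3/8)).
Simple pole: residue = g(a) at a = -1/2, which is 68/39.
The factor σ**2 + σ/2 + 3/8 splits as (σ - a)(σ - a') with a = (-1/4) - ((1/4)*sqrt(5))*i, a' = (-1/4) + ((1/4)*sqrt(5))*i. At the order-1 pole a set g(σ) = (σ - a)*f(σ) = [17/(26*(σ + 1/2))] / (σ - a').
Simple pole: residue = g(a) at a = (-1/4) - ((1/4)*sqrt(5))*i, which is (-34/39) + ((34/195)*sqrt(5))*i.
The factor σ**2 + σ/2 + 3/8 splits as (σ - a)(σ - a') with a = (-1/4) + ((1/4)*sqrt(5))*i, a' = (-1/4) - ((1/4)*sqrt(5))*i. At the order-1 pole a set g(σ) = (σ - a)*f(σ) = [17/(26*(σ + 1/2))] / (σ - a').
Simple pole: residue = g(a) at a = (-1/4) + ((1/4)*sqrt(5))*i, which is (-34/39) - ((34/195)*sqrt(5))*i.
List the singular points by increasing real part (a conjugate pair: the negative imaginary part first).


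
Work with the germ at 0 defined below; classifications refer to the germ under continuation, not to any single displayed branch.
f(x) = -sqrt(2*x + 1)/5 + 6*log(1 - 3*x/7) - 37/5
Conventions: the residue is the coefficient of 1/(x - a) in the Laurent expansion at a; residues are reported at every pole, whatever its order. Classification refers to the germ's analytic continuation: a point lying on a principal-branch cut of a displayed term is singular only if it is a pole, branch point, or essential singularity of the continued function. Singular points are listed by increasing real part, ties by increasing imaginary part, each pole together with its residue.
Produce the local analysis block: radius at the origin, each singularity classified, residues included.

Branch term (6)*log(1 - x/(7/3)): its argument vanishes at x = 7/3, a logarithmic branch point, modulus 7/3.
Branch term (-1/5)*sqrt(1 - x/(-1/2)): its argument vanishes at x = -1/2, a square-root branch point, modulus 1/2.
The radius of convergence is the smallest modulus among the singular points: 1/2.
List the singular points by increasing real part (a conjugate pair: the negative imaginary part first).

Radius of convergence at 0: 1/2.
At -1/2: an algebraic (square-root) branch point.
At 7/3: a logarithmic branch point.


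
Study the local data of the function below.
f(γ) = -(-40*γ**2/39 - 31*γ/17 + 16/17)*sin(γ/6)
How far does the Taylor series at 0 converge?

The factor -sin(γ/6) is entire and contributes no finite singular point.
The polynomial part has no poles.
No finite singular points: the Taylor series at 0 converges everywhere.

The radius of convergence is infinite.


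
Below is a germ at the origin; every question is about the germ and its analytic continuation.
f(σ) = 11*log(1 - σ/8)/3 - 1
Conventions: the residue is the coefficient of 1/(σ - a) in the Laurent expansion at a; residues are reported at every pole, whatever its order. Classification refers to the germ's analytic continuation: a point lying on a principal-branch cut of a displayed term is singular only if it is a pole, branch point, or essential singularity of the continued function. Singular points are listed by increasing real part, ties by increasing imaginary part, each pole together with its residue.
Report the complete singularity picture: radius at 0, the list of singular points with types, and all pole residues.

Radius of convergence at 0: 8.
At 8: a logarithmic branch point.

Branch term (11/3)*log(1 - σ/(8)): its argument vanishes at σ = 8, a logarithmic branch point, modulus 8.
The radius of convergence is the smallest modulus among the singular points: 8.


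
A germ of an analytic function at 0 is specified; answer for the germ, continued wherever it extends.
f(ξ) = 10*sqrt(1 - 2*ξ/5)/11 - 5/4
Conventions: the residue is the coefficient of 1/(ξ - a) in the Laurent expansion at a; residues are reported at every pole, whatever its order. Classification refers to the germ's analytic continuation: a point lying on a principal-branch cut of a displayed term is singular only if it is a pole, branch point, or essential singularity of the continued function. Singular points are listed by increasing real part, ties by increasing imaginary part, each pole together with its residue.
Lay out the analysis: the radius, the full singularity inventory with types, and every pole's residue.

Branch term (10/11)*sqrt(1 - ξ/(5/2)): its argument vanishes at ξ = 5/2, a square-root branch point, modulus 5/2.
The radius of convergence is the smallest modulus among the singular points: 5/2.

Radius of convergence at 0: 5/2.
At 5/2: an algebraic (square-root) branch point.


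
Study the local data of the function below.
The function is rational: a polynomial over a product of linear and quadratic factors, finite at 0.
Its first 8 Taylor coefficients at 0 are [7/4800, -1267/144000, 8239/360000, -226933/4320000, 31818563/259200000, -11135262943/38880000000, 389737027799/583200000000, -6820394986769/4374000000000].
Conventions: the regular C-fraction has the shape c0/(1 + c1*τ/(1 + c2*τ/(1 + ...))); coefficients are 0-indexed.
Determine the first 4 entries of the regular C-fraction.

The regular C-fraction coefficients are [7/4800, 181/30, -18637/5430, 3908701/16866485].

Taylor coefficients (read off): a_0 = 7/4800, a_1 = -1267/144000, a_2 = 8239/360000, a_3 = -226933/4320000.
c0 = a_0 = 7/4800. Peel one level at a time: if S = 1 + c*τ/S' with S'(0) = 1, then c is the τ-coefficient of S and S' = c*τ/(S - 1).
S_1 = c0/f = 1 + (181/30)*τ + (18637/900)*τ^2 + ...; c1 = 181/30.
S_2 = c1*τ/(S_1 - 1) = 1 + (-18637/5430)*τ + (3908701/4914150)*τ^2 + ...; c2 = -18637/5430.
S_3 = c2*τ/(S_2 - 1) = 1 + (3908701/16866485)*τ + ...; c3 = 3908701/16866485.


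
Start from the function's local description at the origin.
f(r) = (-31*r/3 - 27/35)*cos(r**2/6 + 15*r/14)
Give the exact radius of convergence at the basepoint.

The factor cos(r**2/6 + 15*r/14) is entire and contributes no finite singular point.
The polynomial part has no poles.
No finite singular points: the Taylor series at 0 converges everywhere.

The radius of convergence is infinite.


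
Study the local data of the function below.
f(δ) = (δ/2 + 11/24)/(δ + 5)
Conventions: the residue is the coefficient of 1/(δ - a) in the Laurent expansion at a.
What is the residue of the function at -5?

The residue is -49/24.

At the order-1 pole -5 set g(δ) = (δ - (-5))*f(δ) = δ/2 + 11/24.
Simple pole: residue = g(a) at a = -5, which is -49/24.


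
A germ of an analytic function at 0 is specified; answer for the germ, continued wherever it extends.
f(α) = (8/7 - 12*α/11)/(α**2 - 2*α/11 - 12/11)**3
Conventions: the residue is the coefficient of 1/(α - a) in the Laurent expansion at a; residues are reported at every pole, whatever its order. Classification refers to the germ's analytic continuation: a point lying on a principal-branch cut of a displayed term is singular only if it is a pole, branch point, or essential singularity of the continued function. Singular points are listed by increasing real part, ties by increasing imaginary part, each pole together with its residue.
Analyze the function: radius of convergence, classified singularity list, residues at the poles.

Radius of convergence at 0: -1/11 + (1/11)*sqrt(133).
At 1/11 - (1/11)*sqrt(133): a pole of order 3; residue -(882453/65873836)*sqrt(133).
At 1/11 + (1/11)*sqrt(133): a pole of order 3; residue (882453/65873836)*sqrt(133).

Denominator factor (α**2 - 2*α/11 - 12/11)^3: discriminant 532/121, real irrational roots 1/11 + (1/11)*sqrt(133) and 1/11 - (1/11)*sqrt(133); poles of order 3, moduli 1/11 + (1/11)*sqrt(133) and -1/11 + (1/11)*sqrt(133).
The radius of convergence is the smallest modulus among the singular points: -1/11 + (1/11)*sqrt(133).
The factor α**2 - 2*α/11 - 12/11 splits as (α - a)(α - a') with a = 1/11 - (1/11)*sqrt(133), a' = 1/11 + (1/11)*sqrt(133). At the order-3 pole a set g(α) = (α - a)^3*f(α) = [8/7 - 12*α/11] / (α - a')^3.
Order-3 pole: residue = g''(a)/2; g''(1/11 - (1/11)*sqrt(133)) = -(882453/32936918)*sqrt(133), so the residue is -(882453/65873836)*sqrt(133).
The factor α**2 - 2*α/11 - 12/11 splits as (α - a)(α - a') with a = 1/11 + (1/11)*sqrt(133), a' = 1/11 - (1/11)*sqrt(133). At the order-3 pole a set g(α) = (α - a)^3*f(α) = [8/7 - 12*α/11] / (α - a')^3.
Order-3 pole: residue = g''(a)/2; g''(1/11 + (1/11)*sqrt(133)) = (882453/32936918)*sqrt(133), so the residue is (882453/65873836)*sqrt(133).
List the singular points by increasing real part (a conjugate pair: the negative imaginary part first).


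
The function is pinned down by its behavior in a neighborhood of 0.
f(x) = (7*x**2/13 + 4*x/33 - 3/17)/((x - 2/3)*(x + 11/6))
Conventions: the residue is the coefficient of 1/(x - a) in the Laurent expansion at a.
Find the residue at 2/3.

At the order-1 pole 2/3 set g(x) = (x - (2/3))*f(x) = (7*x**2/13 + 4*x/33 - 3/17)/(x + 11/6).
Simple pole: residue = g(a) at a = 2/3, which is 6286/109395.

The residue is 6286/109395.


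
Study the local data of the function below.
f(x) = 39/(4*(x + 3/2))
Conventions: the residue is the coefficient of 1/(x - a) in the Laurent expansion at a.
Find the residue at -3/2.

At the order-1 pole -3/2 set g(x) = (x - (-3/2))*f(x) = 39/4.
Simple pole: residue = g(a) at a = -3/2, which is 39/4.

The residue is 39/4.


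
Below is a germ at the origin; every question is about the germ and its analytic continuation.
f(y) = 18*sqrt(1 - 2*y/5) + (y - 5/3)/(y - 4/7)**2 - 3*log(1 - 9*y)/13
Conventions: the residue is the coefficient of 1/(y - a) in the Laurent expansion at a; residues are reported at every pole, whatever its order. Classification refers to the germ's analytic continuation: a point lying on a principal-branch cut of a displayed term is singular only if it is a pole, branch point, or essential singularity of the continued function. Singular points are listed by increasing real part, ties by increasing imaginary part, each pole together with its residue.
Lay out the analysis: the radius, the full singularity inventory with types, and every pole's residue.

Radius of convergence at 0: 1/9.
At 1/9: a logarithmic branch point.
At 4/7: a pole of order 2; residue 1.
At 5/2: an algebraic (square-root) branch point.

Denominator factor (y - 4/7)^2: pole of order 2 at 4/7, modulus 4/7.
Branch term (-3/13)*log(1 - y/(1/9)): its argument vanishes at y = 1/9, a logarithmic branch point, modulus 1/9.
Branch term (18)*sqrt(1 - y/(5/2)): its argument vanishes at y = 5/2, a square-root branch point, modulus 5/2.
The radius of convergence is the smallest modulus among the singular points: 1/9.
The branch terms are analytic at 4/7 and contribute nothing to the residue; only the rational part matters.
At the order-2 pole 4/7 set g(y) = (y - (4/7))^2*(rational part) = y - 5/3.
Order-2 pole: residue = g'(a); g'(4/7) = 1, so the residue is 1.
List the singular points by increasing real part (a conjugate pair: the negative imaginary part first).


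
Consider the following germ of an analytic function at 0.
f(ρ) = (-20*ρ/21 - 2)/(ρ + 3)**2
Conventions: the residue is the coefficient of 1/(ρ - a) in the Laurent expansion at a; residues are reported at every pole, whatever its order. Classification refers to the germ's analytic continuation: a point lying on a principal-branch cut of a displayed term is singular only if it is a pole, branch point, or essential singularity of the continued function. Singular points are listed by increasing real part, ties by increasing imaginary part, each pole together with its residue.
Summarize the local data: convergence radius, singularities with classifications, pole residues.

Denominator factor (ρ + 3)^2: pole of order 2 at -3, modulus 3.
The radius of convergence is the smallest modulus among the singular points: 3.
At the order-2 pole -3 set g(ρ) = (ρ - (-3))^2*f(ρ) = -20*ρ/21 - 2.
Order-2 pole: residue = g'(a); g'(-3) = -20/21, so the residue is -20/21.

Radius of convergence at 0: 3.
At -3: a pole of order 2; residue -20/21.


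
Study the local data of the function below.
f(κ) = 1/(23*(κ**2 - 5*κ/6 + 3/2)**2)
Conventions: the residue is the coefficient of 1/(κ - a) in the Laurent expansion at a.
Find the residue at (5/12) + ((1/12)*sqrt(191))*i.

The residue is -((432/839063)*sqrt(191))*i.

The factor κ**2 - 5*κ/6 + 3/2 splits as (κ - a)(κ - a') with a = (5/12) + ((1/12)*sqrt(191))*i, a' = (5/12) - ((1/12)*sqrt(191))*i. At the order-2 pole a set g(κ) = (κ - a)^2*f(κ) = [1/23] / (κ - a')^2.
Order-2 pole: residue = g'(a); g'((5/12) + ((1/12)*sqrt(191))*i) = -((432/839063)*sqrt(191))*i, so the residue is -((432/839063)*sqrt(191))*i.


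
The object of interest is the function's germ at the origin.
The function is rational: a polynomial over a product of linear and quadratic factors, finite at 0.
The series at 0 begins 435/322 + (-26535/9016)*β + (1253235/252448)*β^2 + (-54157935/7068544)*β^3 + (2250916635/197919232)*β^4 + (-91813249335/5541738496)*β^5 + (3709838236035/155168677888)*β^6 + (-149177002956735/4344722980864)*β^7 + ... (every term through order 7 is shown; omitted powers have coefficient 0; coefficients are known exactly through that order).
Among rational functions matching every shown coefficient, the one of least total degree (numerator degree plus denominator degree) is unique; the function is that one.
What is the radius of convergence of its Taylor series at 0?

No rational of total degree below 2 reproduces all 8 coefficients; solving the [0/2] Pade equations on them gives f(β) = 29/(23*(β + 7/10)*(β + 4/3)), whose expansion matches every shown term.
Denominator factor (β + 4/3): pole of order 1 at -4/3, modulus 4/3.
Denominator factor (β + 7/10): pole of order 1 at -7/10, modulus 7/10.
The radius of convergence is the smallest modulus among the singular points: 7/10.

The radius of convergence is 7/10.


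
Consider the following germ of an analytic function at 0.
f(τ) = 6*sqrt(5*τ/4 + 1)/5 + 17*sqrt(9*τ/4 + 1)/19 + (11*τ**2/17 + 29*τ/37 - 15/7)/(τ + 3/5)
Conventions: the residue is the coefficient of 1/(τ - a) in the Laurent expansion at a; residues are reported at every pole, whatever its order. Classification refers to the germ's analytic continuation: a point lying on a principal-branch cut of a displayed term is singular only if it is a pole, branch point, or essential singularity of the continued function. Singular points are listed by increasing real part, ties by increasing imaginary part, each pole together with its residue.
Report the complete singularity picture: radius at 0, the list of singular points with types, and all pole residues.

Radius of convergence at 0: 4/9.
At -4/5: an algebraic (square-root) branch point.
At -3/5: a pole of order 1; residue -261999/110075.
At -4/9: an algebraic (square-root) branch point.

Denominator factor (τ + 3/5): pole of order 1 at -3/5, modulus 3/5.
Branch term (17/19)*sqrt(1 - τ/(-4/9)): its argument vanishes at τ = -4/9, a square-root branch point, modulus 4/9.
Branch term (6/5)*sqrt(1 - τ/(-4/5)): its argument vanishes at τ = -4/5, a square-root branch point, modulus 4/5.
The radius of convergence is the smallest modulus among the singular points: 4/9.
The branch terms are analytic at -3/5 and contribute nothing to the residue; only the rational part matters.
At the order-1 pole -3/5 set g(τ) = (τ - (-3/5))*(rational part) = 11*τ**2/17 + 29*τ/37 - 15/7.
Simple pole: residue = g(a) at a = -3/5, which is -261999/110075.
List the singular points by increasing real part (a conjugate pair: the negative imaginary part first).


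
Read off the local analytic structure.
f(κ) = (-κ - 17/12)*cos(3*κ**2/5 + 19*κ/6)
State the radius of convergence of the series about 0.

The factor cos(3*κ**2/5 + 19*κ/6) is entire and contributes no finite singular point.
The polynomial part has no poles.
No finite singular points: the Taylor series at 0 converges everywhere.

The radius of convergence is infinite.


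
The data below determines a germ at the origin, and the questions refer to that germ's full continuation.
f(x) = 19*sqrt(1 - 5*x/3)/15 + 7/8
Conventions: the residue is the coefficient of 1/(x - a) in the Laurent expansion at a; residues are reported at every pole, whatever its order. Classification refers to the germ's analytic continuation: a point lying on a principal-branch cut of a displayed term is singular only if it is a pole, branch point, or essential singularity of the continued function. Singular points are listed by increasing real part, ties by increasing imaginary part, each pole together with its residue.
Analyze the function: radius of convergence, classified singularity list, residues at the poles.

Branch term (19/15)*sqrt(1 - x/(3/5)): its argument vanishes at x = 3/5, a square-root branch point, modulus 3/5.
The radius of convergence is the smallest modulus among the singular points: 3/5.

Radius of convergence at 0: 3/5.
At 3/5: an algebraic (square-root) branch point.


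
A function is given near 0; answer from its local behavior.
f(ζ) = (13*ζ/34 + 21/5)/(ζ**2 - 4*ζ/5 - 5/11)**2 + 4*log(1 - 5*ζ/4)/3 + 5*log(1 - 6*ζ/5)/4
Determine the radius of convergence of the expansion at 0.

The radius of convergence is -2/5 + (13/55)*sqrt(11).

Denominator factor (ζ**2 - 4*ζ/5 - 5/11)^2: discriminant 676/275, real irrational roots 2/5 + (13/55)*sqrt(11) and 2/5 - (13/55)*sqrt(11); poles of order 2, moduli 2/5 + (13/55)*sqrt(11) and -2/5 + (13/55)*sqrt(11).
Branch term (4/3)*log(1 - ζ/(4/5)): its argument vanishes at ζ = 4/5, a logarithmic branch point, modulus 4/5.
Branch term (5/4)*log(1 - ζ/(5/6)): its argument vanishes at ζ = 5/6, a logarithmic branch point, modulus 5/6.
The radius of convergence is the smallest modulus among the singular points: -2/5 + (13/55)*sqrt(11).


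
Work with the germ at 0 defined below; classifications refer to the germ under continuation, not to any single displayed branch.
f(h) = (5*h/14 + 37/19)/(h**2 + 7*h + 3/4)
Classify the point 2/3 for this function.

The point is a regular point.

Denominator factors: h**2 + 7*h + 3/4 = 211/36 at h = 2/3 — none vanishes.
So the germ continues analytically to 2/3.


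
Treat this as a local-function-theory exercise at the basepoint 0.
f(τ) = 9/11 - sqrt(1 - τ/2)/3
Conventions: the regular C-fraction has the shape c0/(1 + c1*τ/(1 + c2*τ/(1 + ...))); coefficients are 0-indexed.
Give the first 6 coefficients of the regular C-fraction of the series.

Taylor coefficients (expand at 0): a_0 = 16/33, a_1 = 1/12, a_2 = 1/96, a_3 = 1/384, a_4 = 5/6144, a_5 = 7/24576.
c0 = a_0 = 16/33. Peel one level at a time: if S = 1 + c*τ/S' with S'(0) = 1, then c is the τ-coefficient of S and S' = c*τ/(S - 1).
S_1 = c0/f = 1 + (-11/64)*τ + (33/4096)*τ^2 + ...; c1 = -11/64.
S_2 = c1*τ/(S_1 - 1) = 1 + (3/64)*τ + (-1/64)*τ^2 + ...; c2 = 3/64.
S_3 = c2*τ/(S_2 - 1) = 1 + (1/3)*τ + (7/36)*τ^2 + ...; c3 = 1/3.
S_4 = c3*τ/(S_3 - 1) = 1 + (-7/12)*τ + (-1/64)*τ^2 + ...; c4 = -7/12.
S_5 = c4*τ/(S_4 - 1) = 1 + (-3/112)*τ + ...; c5 = -3/112.

The regular C-fraction coefficients are [16/33, -11/64, 3/64, 1/3, -7/12, -3/112].


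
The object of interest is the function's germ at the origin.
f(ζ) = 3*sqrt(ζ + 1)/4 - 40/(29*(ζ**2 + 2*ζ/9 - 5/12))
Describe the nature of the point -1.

The point is an algebraic (square-root) branch point.

The term (3/4)*sqrt(1 - ζ/(-1)) has argument 1 - -1/(-1) = 0 at -1: a square-root (algebraic, two-sheeted) branch point; the remaining terms are analytic or single-valued there.


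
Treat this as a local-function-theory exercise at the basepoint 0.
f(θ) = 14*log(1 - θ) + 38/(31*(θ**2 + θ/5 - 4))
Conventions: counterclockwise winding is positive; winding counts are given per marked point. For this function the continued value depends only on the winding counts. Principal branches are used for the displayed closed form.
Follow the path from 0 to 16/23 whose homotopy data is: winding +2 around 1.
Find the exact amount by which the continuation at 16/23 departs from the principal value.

The rational part is single-valued and drops out of the difference; each branch term changes only by its own monodromy.
(14)*log(1 - θ/(1)): each positive loop around 1 adds 2*pi*i to the log, so winding +2 contributes (14)*(2)*2*pi*i = (56)*pi*i.
Summing the contributions at θ = 16/23 gives (56)*pi*i.

Continued minus principal equals (56)*pi*i.


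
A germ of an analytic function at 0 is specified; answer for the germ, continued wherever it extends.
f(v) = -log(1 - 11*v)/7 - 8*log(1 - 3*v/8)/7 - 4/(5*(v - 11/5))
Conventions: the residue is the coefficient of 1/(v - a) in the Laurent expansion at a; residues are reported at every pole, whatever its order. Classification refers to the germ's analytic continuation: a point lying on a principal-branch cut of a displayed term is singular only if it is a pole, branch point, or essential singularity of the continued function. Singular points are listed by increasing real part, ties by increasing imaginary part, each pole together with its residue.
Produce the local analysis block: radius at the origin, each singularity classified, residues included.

Denominator factor (v - 11/5): pole of order 1 at 11/5, modulus 11/5.
Branch term (-1/7)*log(1 - v/(1/11)): its argument vanishes at v = 1/11, a logarithmic branch point, modulus 1/11.
Branch term (-8/7)*log(1 - v/(8/3)): its argument vanishes at v = 8/3, a logarithmic branch point, modulus 8/3.
The radius of convergence is the smallest modulus among the singular points: 1/11.
The branch terms are analytic at 11/5 and contribute nothing to the residue; only the rational part matters.
At the order-1 pole 11/5 set g(v) = (v - (11/5))*(rational part) = -4/5.
Simple pole: residue = g(a) at a = 11/5, which is -4/5.
List the singular points by increasing real part (a conjugate pair: the negative imaginary part first).

Radius of convergence at 0: 1/11.
At 1/11: a logarithmic branch point.
At 11/5: a pole of order 1; residue -4/5.
At 8/3: a logarithmic branch point.


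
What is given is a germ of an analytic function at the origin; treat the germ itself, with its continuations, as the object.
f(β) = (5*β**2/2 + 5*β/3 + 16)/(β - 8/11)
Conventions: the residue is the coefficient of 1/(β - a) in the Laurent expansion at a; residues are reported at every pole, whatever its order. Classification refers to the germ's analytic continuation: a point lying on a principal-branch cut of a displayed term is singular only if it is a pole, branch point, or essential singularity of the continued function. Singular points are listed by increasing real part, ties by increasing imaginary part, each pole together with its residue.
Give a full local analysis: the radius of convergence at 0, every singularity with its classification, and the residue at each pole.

Radius of convergence at 0: 8/11.
At 8/11: a pole of order 1; residue 6728/363.

Denominator factor (β - 8/11): pole of order 1 at 8/11, modulus 8/11.
The radius of convergence is the smallest modulus among the singular points: 8/11.
At the order-1 pole 8/11 set g(β) = (β - (8/11))*f(β) = 5*β**2/2 + 5*β/3 + 16.
Simple pole: residue = g(a) at a = 8/11, which is 6728/363.


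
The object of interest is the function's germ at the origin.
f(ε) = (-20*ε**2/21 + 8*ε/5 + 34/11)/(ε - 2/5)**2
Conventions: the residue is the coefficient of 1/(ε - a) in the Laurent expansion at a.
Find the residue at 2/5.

The residue is 88/105.

At the order-2 pole 2/5 set g(ε) = (ε - (2/5))^2*f(ε) = -20*ε**2/21 + 8*ε/5 + 34/11.
Order-2 pole: residue = g'(a); g'(2/5) = 88/105, so the residue is 88/105.


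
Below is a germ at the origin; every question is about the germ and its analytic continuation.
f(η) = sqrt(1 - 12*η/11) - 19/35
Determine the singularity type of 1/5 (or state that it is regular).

There is no denominator, hence no pole anywhere.
Branch term sqrt(1 - η/(11/12)): argument at 1/5 is 43/55, nonzero, so 1/5 is not its branch point (a point on a principal cut is still regular for the continued germ).
So the germ continues analytically to 1/5.

The point is a regular point.


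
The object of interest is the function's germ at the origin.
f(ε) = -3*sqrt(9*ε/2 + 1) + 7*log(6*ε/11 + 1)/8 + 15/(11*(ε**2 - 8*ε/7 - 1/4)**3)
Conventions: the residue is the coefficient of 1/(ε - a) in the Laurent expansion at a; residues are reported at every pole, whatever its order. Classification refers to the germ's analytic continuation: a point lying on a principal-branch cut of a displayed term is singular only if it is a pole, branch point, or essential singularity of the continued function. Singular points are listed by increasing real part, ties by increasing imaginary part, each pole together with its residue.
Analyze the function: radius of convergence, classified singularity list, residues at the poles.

Denominator factor (ε**2 - 8*ε/7 - 1/4)^3: discriminant 113/49, real irrational roots 4/7 + (1/14)*sqrt(113) and 4/7 - (1/14)*sqrt(113); poles of order 3, moduli 4/7 + (1/14)*sqrt(113) and -4/7 + (1/14)*sqrt(113).
Branch term (-3)*sqrt(1 - ε/(-2/9)): its argument vanishes at ε = -2/9, a square-root branch point, modulus 2/9.
Branch term (7/8)*log(1 - ε/(-11/6)): its argument vanishes at ε = -11/6, a logarithmic branch point, modulus 11/6.
The radius of convergence is the smallest modulus among the singular points: -4/7 + (1/14)*sqrt(113).
The branch terms are analytic at 4/7 - (1/14)*sqrt(113) and contribute nothing to the residue; only the rational part matters.
The factor ε**2 - 8*ε/7 - 1/4 splits as (ε - a)(ε - a') with a = 4/7 - (1/14)*sqrt(113), a' = 4/7 + (1/14)*sqrt(113). At the order-3 pole a set g(ε) = (ε - a)^3*(rational part) = [15/11] / (ε - a')^3.
Order-3 pole: residue = g''(a)/2; g''(4/7 - (1/14)*sqrt(113)) = -(3025260/15871867)*sqrt(113), so the residue is -(1512630/15871867)*sqrt(113).
The branch terms are analytic at 4/7 + (1/14)*sqrt(113) and contribute nothing to the residue; only the rational part matters.
The factor ε**2 - 8*ε/7 - 1/4 splits as (ε - a)(ε - a') with a = 4/7 + (1/14)*sqrt(113), a' = 4/7 - (1/14)*sqrt(113). At the order-3 pole a set g(ε) = (ε - a)^3*(rational part) = [15/11] / (ε - a')^3.
Order-3 pole: residue = g''(a)/2; g''(4/7 + (1/14)*sqrt(113)) = (3025260/15871867)*sqrt(113), so the residue is (1512630/15871867)*sqrt(113).
List the singular points by increasing real part (a conjugate pair: the negative imaginary part first).

Radius of convergence at 0: -4/7 + (1/14)*sqrt(113).
At -11/6: a logarithmic branch point.
At -2/9: an algebraic (square-root) branch point.
At 4/7 - (1/14)*sqrt(113): a pole of order 3; residue -(1512630/15871867)*sqrt(113).
At 4/7 + (1/14)*sqrt(113): a pole of order 3; residue (1512630/15871867)*sqrt(113).


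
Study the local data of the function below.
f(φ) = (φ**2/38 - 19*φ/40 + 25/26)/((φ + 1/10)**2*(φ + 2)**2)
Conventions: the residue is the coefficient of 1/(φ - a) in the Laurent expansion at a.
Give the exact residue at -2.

The residue is 1447965/3388346.

At the order-2 pole -2 set g(φ) = (φ - (-2))^2*f(φ) = (φ**2/38 - 19*φ/40 + 25/26)/(φ + 1/10)**2.
Order-2 pole: residue = g'(a); g'(-2) = 1447965/3388346, so the residue is 1447965/3388346.


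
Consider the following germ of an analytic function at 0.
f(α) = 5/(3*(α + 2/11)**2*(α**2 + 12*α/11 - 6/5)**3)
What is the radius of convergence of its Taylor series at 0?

Denominator factor (α**2 + 12*α/11 - 6/5)^3: discriminant 3624/605, real irrational roots -6/11 + (1/55)*sqrt(4530) and -6/11 - (1/55)*sqrt(4530); poles of order 3, moduli -6/11 + (1/55)*sqrt(4530) and 6/11 + (1/55)*sqrt(4530).
Denominator factor (α + 2/11)^2: pole of order 2 at -2/11, modulus 2/11.
The radius of convergence is the smallest modulus among the singular points: 2/11.

The radius of convergence is 2/11.
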